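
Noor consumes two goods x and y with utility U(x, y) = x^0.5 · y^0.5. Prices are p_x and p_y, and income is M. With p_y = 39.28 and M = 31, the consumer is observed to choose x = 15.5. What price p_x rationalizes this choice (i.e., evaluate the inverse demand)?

The MRS is y/x. Set MRS = p_x/p_y.
Rearranging, p_y·y = p_x·x. Substituting into the budget gives p_x·x·(1 + 1) = M.
Demand: x*(p_x,p_y,M) = 0.5·M/p_x and y* = 0.5·M/p_y.
Set x* = 15.5 in the demand function and solve for p_x: p_x = 1.

p_x = 1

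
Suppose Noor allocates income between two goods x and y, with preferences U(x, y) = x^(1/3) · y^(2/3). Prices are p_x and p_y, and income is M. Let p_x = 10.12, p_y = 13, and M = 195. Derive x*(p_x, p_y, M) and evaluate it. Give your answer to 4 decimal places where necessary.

MU_x/MU_y = (1/3·y)/(2/3·x); tangency sets this equal to p_x/p_y.
Rearranging, p_y·y = 2·p_x·x. Substituting into the budget gives p_x·x·(1 + 2) = M.
Demand: x*(p_x,p_y,M) = 1/3·M/p_x and y* = 2/3·M/p_y.
At p_x=10.12, p_y=13, M=195: x* = 1/3·195/10.12 = 6.4229.

x* = 6.4229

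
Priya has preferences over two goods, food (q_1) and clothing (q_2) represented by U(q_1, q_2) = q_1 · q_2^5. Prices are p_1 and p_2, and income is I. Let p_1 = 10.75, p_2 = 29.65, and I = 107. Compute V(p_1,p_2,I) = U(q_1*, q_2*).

V = 408.0499

MU_q_1/MU_q_2 = (q_2)/(5·q_1); tangency sets this equal to p_1/p_2.
So p_2·q_2 = 5·p_1·q_1; combined with the budget, a share 1/6 of income goes to q_1.
Demand: q_1*(p_1,p_2,I) = 1/6·I/p_1 and q_2* = 5/6·I/p_2.
At p_1=10.75, p_2=29.65, I=107: q_1* = 1/6·107/10.75 = 1.6589, q_2* = 3.0073.
Utility at the optimum: U(1.6589, 3.0073) = 408.0499.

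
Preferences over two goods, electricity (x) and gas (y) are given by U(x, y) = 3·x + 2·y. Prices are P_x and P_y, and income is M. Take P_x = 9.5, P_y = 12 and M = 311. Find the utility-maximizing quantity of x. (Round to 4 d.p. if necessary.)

x* = 32.7368

Linear utility — the consumer picks whichever good has higher MU/price: 3/9.5 = 0.3158 vs 2/12 = 0.1667.
x gives more utility per dollar, so spend all income on x: x* = M/P_x, y* = 0.
Numerically: x* = 32.7368, y* = 0.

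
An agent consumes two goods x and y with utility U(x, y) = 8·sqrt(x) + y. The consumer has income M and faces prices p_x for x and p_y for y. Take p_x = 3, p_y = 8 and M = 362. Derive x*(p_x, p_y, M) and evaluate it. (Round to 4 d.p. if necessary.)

x* = 113.7778

Set MRS = p_x/p_y: 4·x^(−1/2) = p_x/p_y.
Thus x* = (4·p_y/p_x)² — independent of M — with the rest of income spent on y.
Plugging in: x* = (4·8/3)² = 113.7778.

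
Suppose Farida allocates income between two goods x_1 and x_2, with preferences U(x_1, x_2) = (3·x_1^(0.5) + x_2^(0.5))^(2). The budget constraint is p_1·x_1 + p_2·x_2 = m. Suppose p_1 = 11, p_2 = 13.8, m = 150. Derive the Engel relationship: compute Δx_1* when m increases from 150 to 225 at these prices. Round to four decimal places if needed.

Numerically x_2/x_1 = 0.070597, so x_1* = 150/(11 + 13.8·0.070597) = 12.5269.
At m' = 225: x_1* = 18.7903. Change: 18.7903 − 12.5269 = 6.2634.

Δx_1* = 6.2634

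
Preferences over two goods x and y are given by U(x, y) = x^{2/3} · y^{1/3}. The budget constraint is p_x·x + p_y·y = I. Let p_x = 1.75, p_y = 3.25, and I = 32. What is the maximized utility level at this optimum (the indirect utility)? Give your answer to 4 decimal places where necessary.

Tangency: MRS = 2·y/x = p_x/p_y.
Rearranging, p_y·y = (1/2)·p_x·x. Substituting into the budget gives p_x·x·(1 + (1/2)) = I.
Demand: x*(p_x,p_y,I) = 2/3·I/p_x and y* = 1/3·I/p_y.
At p_x=1.75, p_y=3.25, I=32: x* = 2/3·32/1.75 = 12.1905, y* = 3.2821.
Utility at the optimum: U(12.1905, 3.2821) = 7.8716.

V = 7.8716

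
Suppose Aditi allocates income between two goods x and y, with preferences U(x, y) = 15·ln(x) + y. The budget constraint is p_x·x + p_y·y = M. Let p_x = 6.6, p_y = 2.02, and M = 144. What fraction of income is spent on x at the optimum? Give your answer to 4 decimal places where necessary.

MU_x = 15/x, MU_y = 1. Tangency: 15/x = p_x/p_y.
So x*(p_x,p_y) = 15·p_y/p_x, independent of income; and y* = (M − 15·p_y)/p_y.
At the given prices: x* = 15·2.02/6.6 = 4.5909, and y* = 56.2871.
Expenditure on x: 6.6·4.5909 = 30.3; share = 0.2104.

share on x = 0.2104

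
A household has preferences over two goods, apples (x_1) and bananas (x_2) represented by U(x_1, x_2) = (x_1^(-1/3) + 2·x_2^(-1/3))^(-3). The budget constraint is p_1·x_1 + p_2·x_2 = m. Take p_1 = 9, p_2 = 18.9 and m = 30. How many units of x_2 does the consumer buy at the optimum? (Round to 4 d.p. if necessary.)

x_2* = 1.0625

From the CES first-order condition, (1/2)·(x_2/x_1)^(4/3) = p_1/p_2.
Hence x_2/x_1 = (2·p_1/p_2)^(1/(4/3)), i.e. raised to the 0.75 power.
Substitute x_2 = (x_2/x_1)·x_1 into the budget: x_1* = m/(p_1 + p_2·(x_2/x_1)).
Numerically x_2/x_1 = 0.964069, so x_1* = 30/(9 + 18.9·0.964069) = 1.1021 and x_2* = 0.964069·1.1021 = 1.0625.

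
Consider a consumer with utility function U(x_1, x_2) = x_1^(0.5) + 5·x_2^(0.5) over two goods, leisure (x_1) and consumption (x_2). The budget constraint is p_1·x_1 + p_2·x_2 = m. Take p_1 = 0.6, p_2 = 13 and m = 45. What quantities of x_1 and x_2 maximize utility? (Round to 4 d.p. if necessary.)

MU_x_1 ∝ x_1^(-0.5), MU_x_2 ∝ 5·x_2^(-0.5), so MRS = (1/5)·(x_2/x_1)^(0.5) = p_1/p_2.
Hence x_2/x_1 = (5·p_1/p_2)^(1/(0.5)), i.e. raised to the 2 power.
With the ratio pinned down, the budget gives x_1* = m/(p_1 + p_2·(x_2/x_1)) and x_2* = (x_2/x_1)·x_1*.
Numerically x_2/x_1 = 0.053254, so x_1* = 45/(0.6 + 13·0.053254) = 34.8214 and x_2* = 0.053254·34.8214 = 1.8544.

x_1* = 34.8214, x_2* = 1.8544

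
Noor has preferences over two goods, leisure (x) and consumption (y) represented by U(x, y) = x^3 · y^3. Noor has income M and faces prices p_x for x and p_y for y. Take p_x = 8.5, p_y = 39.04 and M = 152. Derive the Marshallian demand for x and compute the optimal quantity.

MU_x/MU_y = (3·y)/(3·x); tangency sets this equal to p_x/p_y.
So 3·p_y·y = 3·p_x·x; combined with the budget, a share 0.5 of income goes to x.
Demand: x*(p_x,p_y,M) = 0.5·M/p_x and y* = 0.5·M/p_y.
At p_x=8.5, p_y=39.04, M=152: x* = 0.5·152/8.5 = 8.9412.

x* = 8.9412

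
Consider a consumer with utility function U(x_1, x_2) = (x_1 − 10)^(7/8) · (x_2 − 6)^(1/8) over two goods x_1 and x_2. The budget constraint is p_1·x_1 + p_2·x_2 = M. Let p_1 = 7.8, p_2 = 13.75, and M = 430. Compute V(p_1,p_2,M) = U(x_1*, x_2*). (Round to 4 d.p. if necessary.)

Discretionary income = 430 − 10·7.8 − 6·13.75 = 269.5; x_1* = 10 + 0.875·269.5/7.8 = 40.2324; x_2* = 6 + 0.125·269.5/13.75 = 8.45.
Utility at the optimum: U(40.2324, 8.45) = 22.083.

V = 22.083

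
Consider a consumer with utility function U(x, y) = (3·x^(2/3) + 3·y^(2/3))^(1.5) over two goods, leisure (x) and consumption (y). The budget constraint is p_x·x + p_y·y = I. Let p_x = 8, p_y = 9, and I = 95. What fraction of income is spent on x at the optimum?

From the CES first-order condition, (y/x)^(1/3) = p_x/p_y.
Hence y/x = (p_x/p_y)^(1/(1/3)), i.e. raised to the 3 power.
With the ratio pinned down, the budget gives x* = I/(p_x + p_y·(y/x)) and y* = (y/x)·x*.
Numerically y/x = 0.702332, so x* = 95/(8 + 9·0.702332) = 6.6336 and y* = 0.702332·6.6336 = 4.659.
Expenditure on x: 8·6.6336 = 53.069; share = 0.5586.

share on x = 0.5586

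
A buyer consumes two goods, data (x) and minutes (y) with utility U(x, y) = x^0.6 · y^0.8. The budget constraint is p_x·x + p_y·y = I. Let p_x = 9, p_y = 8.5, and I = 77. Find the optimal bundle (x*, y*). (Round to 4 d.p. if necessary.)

The MRS is (3/4)·y/x. Set MRS = p_x/p_y.
So 0.6·p_y·y = 0.8·p_x·x; combined with the budget, a share 3/7 of income goes to x.
Demand: x*(p_x,p_y,I) = 3/7·I/p_x and y* = 4/7·I/p_y.
At p_x=9, p_y=8.5, I=77: x* = 3/7·77/9 = 3.6667, y* = 5.1765.

x* = 3.6667, y* = 5.1765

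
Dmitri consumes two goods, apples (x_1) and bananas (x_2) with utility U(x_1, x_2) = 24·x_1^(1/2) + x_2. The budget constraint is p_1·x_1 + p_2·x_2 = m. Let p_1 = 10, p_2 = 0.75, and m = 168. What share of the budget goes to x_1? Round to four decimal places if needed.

Utility is quasi-linear in x_2; the FOC for x_1 is 12/√x_1 = p_1/p_2.
Thus x_1* = (12·p_2/p_1)² — independent of m — with the rest of income spent on x_2.
Plugging in: x_1* = (12·0.75/10)² = 0.81, x_2* = 213.2.
Expenditure on x_1: 10·0.81 = 8.1; share = 0.0482.

share on x_1 = 0.0482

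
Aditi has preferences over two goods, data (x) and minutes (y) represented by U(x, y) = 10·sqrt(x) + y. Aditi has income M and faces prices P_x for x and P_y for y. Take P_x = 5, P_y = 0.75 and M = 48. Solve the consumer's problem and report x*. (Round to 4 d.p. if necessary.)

x* = 0.5625

Plugging in: x* = (5·0.75/5)² = 0.5625.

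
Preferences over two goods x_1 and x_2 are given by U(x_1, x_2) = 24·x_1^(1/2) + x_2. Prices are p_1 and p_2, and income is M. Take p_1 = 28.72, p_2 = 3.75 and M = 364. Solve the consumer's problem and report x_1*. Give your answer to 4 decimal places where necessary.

x_1* = 2.455

Set MRS = p_1/p_2: 12·x_1^(−1/2) = p_1/p_2.
Solve: √x_1 = 12·p_2/p_1, so x_1*(p_1,p_2) = (12·p_2/p_1)², and x_2* = (M − p_1·x_1*)/p_2.
Plugging in: x_1* = (12·3.75/28.72)² = 2.455.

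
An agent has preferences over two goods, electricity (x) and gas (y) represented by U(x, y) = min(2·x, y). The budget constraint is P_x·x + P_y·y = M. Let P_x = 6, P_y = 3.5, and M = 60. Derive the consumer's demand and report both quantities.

x* = 4.6154, y* = 9.2308

With perfect complements, no substitution: consume in ratio x:y = 1:2.
Budget: P_x·x + P_y·2·x = M, so (P_x + 2·P_y)·x = M.
Demand: x*(P_x,P_y,M) = M/(P_x + 2·P_y), y* = 2·M/(P_x + 2·P_y).
Here 6 + 2·3.5 = 13, giving x* = 4.6154 and y* = 9.2308.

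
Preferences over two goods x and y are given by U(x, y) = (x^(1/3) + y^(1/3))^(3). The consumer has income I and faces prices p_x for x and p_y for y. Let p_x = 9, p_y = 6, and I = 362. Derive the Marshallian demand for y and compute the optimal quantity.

y* = 33.2141

MU_x ∝ x^(-2/3), MU_y ∝ y^(-2/3), so MRS = (y/x)^(2/3) = p_x/p_y.
Hence y/x = (p_x/p_y)^(1/(2/3)), i.e. raised to the 1.5 power.
Substitute y = (y/x)·x into the budget: x* = I/(p_x + p_y·(y/x)).
Numerically y/x = 1.837117, so x* = 362/(9 + 6·1.837117) = 18.0795 and y* = 1.837117·18.0795 = 33.2141.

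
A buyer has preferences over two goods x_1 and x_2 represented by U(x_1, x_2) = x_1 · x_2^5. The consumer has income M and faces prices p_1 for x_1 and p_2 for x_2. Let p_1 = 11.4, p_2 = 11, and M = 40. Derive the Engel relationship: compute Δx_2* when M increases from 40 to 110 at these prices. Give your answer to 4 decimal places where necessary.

Δx_2* = 5.303

Demand: x_1*(p_1,p_2,M) = 1/6·M/p_1 and x_2* = 5/6·M/p_2.
At p_1=11.4, p_2=11, M=40: x_2* = 5/6·40/11 = 3.0303.
At M' = 110: x_2* = 8.3333. Change: 8.3333 − 3.0303 = 5.303.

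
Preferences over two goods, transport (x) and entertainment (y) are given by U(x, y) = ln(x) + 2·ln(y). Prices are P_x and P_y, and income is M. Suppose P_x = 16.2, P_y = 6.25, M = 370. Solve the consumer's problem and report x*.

x* = 7.6132

MU_x/MU_y = (y)/(2·x); tangency sets this equal to P_x/P_y.
Rearranging, P_y·y = 2·P_x·x. Substituting into the budget gives P_x·x·(1 + 2) = M.
Demand: x*(P_x,P_y,M) = 1/3·M/P_x and y* = 2/3·M/P_y.
At P_x=16.2, P_y=6.25, M=370: x* = 1/3·370/16.2 = 7.6132.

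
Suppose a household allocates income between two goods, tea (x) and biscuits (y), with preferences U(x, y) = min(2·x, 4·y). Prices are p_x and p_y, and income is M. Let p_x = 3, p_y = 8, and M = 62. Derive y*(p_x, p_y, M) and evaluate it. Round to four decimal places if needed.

Demand: x*(p_x,p_y,M) = 4·M/(4·p_x + 2·p_y), y* = 2·M/(4·p_x + 2·p_y).
Here 4·3 + 2·8 = 28, giving y* = 4.4286.

y* = 4.4286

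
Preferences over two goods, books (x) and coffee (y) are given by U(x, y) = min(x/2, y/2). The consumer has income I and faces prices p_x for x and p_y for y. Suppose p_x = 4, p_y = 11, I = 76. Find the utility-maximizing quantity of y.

Leontief preferences: the optimum is at the kink where x/2 = y/2, i.e. y = x.
Budget: p_x·x + p_y·x = I, so (2·p_x + 2·p_y)·x = 2·I.
Demand: x*(p_x,p_y,I) = 2·I/(2·p_x + 2·p_y), y* = 2·I/(2·p_x + 2·p_y).
Here 2·4 + 2·11 = 30, giving y* = 5.0667.

y* = 5.0667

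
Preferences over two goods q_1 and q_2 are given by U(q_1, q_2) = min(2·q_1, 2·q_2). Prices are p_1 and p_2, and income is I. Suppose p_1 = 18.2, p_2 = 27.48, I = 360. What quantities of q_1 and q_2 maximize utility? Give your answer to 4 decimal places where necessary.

With perfect complements, no substitution: consume in ratio q_1:q_2 = 2:2.
Budget: p_1·q_1 + p_2·q_1 = I, so (2·p_1 + 2·p_2)·q_1 = 2·I.
Demand: q_1*(p_1,p_2,I) = 2·I/(2·p_1 + 2·p_2), q_2* = 2·I/(2·p_1 + 2·p_2).
Here 2·18.2 + 2·27.48 = 91.36, giving q_1* = 7.8809 and q_2* = 7.8809.

q_1* = 7.8809, q_2* = 7.8809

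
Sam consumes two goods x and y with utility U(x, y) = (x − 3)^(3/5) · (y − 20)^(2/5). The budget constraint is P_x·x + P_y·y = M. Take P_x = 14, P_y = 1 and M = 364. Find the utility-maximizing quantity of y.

MRS = (3/2)·(y−20)/(x−3). Tangency with P_x/P_y gives y−20 = (2/3)·(P_x/P_y)·(x−3).
Substituting into the budget: x* = 3 + 0.6·(M − 3·P_x − 20·P_y)/P_x, and y* = 20 + 0.4·(…)/P_y.
Discretionary income = 364 − 3·14 − 20·1 = 302; y* = 20 + 0.4·302/1 = 140.8.

y* = 140.8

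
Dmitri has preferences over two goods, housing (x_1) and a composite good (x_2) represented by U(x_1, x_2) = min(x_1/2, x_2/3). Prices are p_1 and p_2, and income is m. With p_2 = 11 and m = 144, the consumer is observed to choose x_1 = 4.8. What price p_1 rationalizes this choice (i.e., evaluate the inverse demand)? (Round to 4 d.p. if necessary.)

p_1 = 13.5

With perfect complements, no substitution: consume in ratio x_1:x_2 = 2:3.
Budget: p_1·x_1 + p_2·(3/2)·x_1 = m, so (2·p_1 + 3·p_2)·x_1 = 2·m.
Demand: x_1*(p_1,p_2,m) = 2·m/(2·p_1 + 3·p_2), x_2* = 3·m/(2·p_1 + 3·p_2).
Set x_1* = 4.8 in the demand function and solve for p_1: p_1 = 13.5.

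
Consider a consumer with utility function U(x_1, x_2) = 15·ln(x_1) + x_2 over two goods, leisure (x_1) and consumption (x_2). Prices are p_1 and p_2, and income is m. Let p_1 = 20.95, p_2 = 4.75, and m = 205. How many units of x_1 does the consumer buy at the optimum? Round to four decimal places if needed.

x_1* = 3.401

At the given prices: x_1* = 15·4.75/20.95 = 3.401.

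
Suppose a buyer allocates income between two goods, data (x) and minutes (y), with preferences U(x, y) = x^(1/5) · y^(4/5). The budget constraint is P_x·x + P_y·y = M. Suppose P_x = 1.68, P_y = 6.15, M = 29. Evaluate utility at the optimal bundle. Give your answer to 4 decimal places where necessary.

The MRS is (1/4)·y/x. Set MRS = P_x/P_y.
So 0.2·P_y·y = 0.8·P_x·x; combined with the budget, a share 0.2 of income goes to x.
Demand: x*(P_x,P_y,M) = 0.2·M/P_x and y* = 0.8·M/P_y.
At P_x=1.68, P_y=6.15, M=29: x* = 0.2·29/1.68 = 3.4524, y* = 3.7724.
Utility at the optimum: U(3.4524, 3.7724) = 3.7061.

V = 3.7061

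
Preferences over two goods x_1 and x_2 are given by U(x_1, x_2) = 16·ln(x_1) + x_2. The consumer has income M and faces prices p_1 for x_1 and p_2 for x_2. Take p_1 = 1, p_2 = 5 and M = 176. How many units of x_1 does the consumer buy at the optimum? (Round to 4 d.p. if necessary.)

x_1* = 80

MU_x_1 = 16/x_1, MU_x_2 = 1. Tangency: 16/x_1 = p_1/p_2.
So x_1*(p_1,p_2) = 16·p_2/p_1, independent of income; and x_2* = (M − 16·p_2)/p_2.
At the given prices: x_1* = 16·5/1 = 80.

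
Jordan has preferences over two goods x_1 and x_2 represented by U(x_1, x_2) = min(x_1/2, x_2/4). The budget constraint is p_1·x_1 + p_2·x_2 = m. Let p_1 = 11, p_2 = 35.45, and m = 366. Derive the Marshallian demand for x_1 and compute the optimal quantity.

x_1* = 4.4689

Leontief preferences: the optimum is at the kink where x_1/2 = x_2/4, i.e. x_2 = 2·x_1.
Budget: p_1·x_1 + p_2·2·x_1 = m, so (2·p_1 + 4·p_2)·x_1 = 2·m.
Demand: x_1*(p_1,p_2,m) = 2·m/(2·p_1 + 4·p_2), x_2* = 4·m/(2·p_1 + 4·p_2).
Here 2·11 + 4·35.45 = 163.8, giving x_1* = 4.4689.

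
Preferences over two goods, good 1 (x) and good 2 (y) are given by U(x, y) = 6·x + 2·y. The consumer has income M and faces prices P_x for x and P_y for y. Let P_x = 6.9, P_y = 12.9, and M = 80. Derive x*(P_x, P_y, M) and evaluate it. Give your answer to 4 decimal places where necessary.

x* = 11.5942

Linear utility — the consumer picks whichever good has higher MU/price: 6/6.9 = 0.8696 vs 2/12.9 = 0.155.
x gives more utility per dollar, so spend all income on x: x* = M/P_x, y* = 0.
Numerically: x* = 11.5942, y* = 0.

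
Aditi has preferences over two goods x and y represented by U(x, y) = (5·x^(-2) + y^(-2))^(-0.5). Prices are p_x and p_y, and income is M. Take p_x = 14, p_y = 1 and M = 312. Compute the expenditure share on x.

share on x = 0.9085

From the CES first-order condition, 5·(y/x)^(3) = p_x/p_y.
Solve for the ratio: y/x = [(1/5)·p_x/p_y]^(1/3).
Substitute y = (y/x)·x into the budget: x* = M/(p_x + p_y·(y/x)).
Numerically y/x = 1.40946, so x* = 312/(14 + 1·1.40946) = 20.2473 and y* = 1.40946·20.2473 = 28.5378.
Expenditure on x: 14·20.2473 = 283.4622; share = 0.9085.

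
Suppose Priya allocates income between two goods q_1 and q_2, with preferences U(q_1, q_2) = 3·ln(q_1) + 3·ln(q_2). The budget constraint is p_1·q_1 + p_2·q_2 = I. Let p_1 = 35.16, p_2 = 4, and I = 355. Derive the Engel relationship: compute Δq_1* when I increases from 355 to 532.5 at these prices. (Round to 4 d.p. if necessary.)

Δq_1* = 2.5242

MU_q_1/MU_q_2 = (3·q_2)/(3·q_1); tangency sets this equal to p_1/p_2.
So 3·p_2·q_2 = 3·p_1·q_1; combined with the budget, a share 0.5 of income goes to q_1.
Demand: q_1*(p_1,p_2,I) = 0.5·I/p_1 and q_2* = 0.5·I/p_2.
At p_1=35.16, p_2=4, I=355: q_1* = 0.5·355/35.16 = 5.0484.
At I' = 532.5: q_1* = 7.5725. Change: 7.5725 − 5.0484 = 2.5242.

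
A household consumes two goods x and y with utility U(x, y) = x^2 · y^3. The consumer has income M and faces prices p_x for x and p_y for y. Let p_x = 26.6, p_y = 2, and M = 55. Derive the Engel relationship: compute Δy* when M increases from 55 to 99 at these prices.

Δy* = 13.2

The MRS is (2/3)·y/x. Set MRS = p_x/p_y.
So 2·p_y·y = 3·p_x·x; combined with the budget, a share 0.4 of income goes to x.
Demand: x*(p_x,p_y,M) = 0.4·M/p_x and y* = 0.6·M/p_y.
At p_x=26.6, p_y=2, M=55: y* = 0.6·55/2 = 16.5.
At M' = 99: y* = 29.7. Change: 29.7 − 16.5 = 13.2.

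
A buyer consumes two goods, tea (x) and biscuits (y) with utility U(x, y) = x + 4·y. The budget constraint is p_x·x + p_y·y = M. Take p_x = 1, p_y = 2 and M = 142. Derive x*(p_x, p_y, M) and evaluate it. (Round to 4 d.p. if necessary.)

x* = 0

Perfect substitutes: compare marginal utility per dollar. 1/p_x vs 4/p_y → 1 vs 2.
y gives more utility per dollar, so spend all income on y: y* = M/p_y, x* = 0.
Numerically: x* = 0, y* = 71.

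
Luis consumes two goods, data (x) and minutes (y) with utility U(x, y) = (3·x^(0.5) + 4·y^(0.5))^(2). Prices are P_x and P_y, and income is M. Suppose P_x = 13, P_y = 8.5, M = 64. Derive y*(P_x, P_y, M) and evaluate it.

MRS = MU_x/MU_y = (3/4)·(y/x)^(0.5). Set equal to P_x/P_y.
Solve for the ratio: y/x = [(4/3)·P_x/P_y]^(2).
Substitute y = (y/x)·x into the budget: x* = M/(P_x + P_y·(y/x)).
Numerically y/x = 4.158401, so x* = 64/(13 + 8.5·4.158401) = 1.3238 and y* = 4.158401·1.3238 = 5.5048.

y* = 5.5048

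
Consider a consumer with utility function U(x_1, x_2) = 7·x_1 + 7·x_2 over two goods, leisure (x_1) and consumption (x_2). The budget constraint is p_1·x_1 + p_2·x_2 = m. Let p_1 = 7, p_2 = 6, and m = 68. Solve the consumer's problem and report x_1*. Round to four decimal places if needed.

x_1* = 0

Perfect substitutes: compare marginal utility per dollar. 7/p_1 vs 7/p_2 → 1 vs 1.1667.
x_2 gives more utility per dollar, so spend all income on x_2: x_2* = m/p_2, x_1* = 0.
Numerically: x_1* = 0, x_2* = 11.3333.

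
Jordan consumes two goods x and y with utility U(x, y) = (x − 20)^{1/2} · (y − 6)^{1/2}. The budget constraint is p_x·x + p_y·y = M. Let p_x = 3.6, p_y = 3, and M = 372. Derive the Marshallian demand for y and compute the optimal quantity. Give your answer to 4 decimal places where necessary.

y* = 53

Let x' = x−20, y' = y−6. MRS = y'/x' = p_x/p_y.
After buying the subsistence bundle (20, 6), a share 0.5 of the remaining income goes to x: x* = 20 + 0.5·(M − 20p_x − 6p_y)/p_x.
Discretionary income = 372 − 20·3.6 − 6·3 = 282; y* = 6 + 0.5·282/3 = 53.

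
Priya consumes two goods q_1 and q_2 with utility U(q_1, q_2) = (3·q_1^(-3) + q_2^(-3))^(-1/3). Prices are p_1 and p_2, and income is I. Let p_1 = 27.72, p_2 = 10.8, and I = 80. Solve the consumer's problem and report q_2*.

q_2* = 2.0191

With the ratio pinned down, the budget gives q_1* = I/(p_1 + p_2·(q_2/q_1)) and q_2* = (q_2/q_1)·q_1*.
Numerically q_2/q_1 = 0.96175, so q_1* = 80/(27.72 + 10.8·0.96175) = 2.0994 and q_2* = 0.96175·2.0994 = 2.0191.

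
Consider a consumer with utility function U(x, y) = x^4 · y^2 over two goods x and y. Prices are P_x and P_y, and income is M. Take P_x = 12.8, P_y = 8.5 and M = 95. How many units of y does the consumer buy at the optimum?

Tangency: MRS = 2·y/x = P_x/P_y.
Rearranging, P_y·y = (1/2)·P_x·x. Substituting into the budget gives P_x·x·(1 + (1/2)) = M.
Demand: x*(P_x,P_y,M) = 2/3·M/P_x and y* = 1/3·M/P_y.
At P_x=12.8, P_y=8.5, M=95: y* = 1/3·95/8.5 = 3.7255.

y* = 3.7255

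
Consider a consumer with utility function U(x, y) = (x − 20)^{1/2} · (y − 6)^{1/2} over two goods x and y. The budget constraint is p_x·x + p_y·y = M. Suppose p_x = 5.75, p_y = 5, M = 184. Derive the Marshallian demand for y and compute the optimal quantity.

MRS = (y−6)/(x−20). Tangency with p_x/p_y gives y−6 = (p_x/p_y)·(x−20).
Substituting into the budget: x* = 20 + 0.5·(M − 20·p_x − 6·p_y)/p_x, and y* = 6 + 0.5·(…)/p_y.
Discretionary income = 184 − 20·5.75 − 6·5 = 39; y* = 6 + 0.5·39/5 = 9.9.

y* = 9.9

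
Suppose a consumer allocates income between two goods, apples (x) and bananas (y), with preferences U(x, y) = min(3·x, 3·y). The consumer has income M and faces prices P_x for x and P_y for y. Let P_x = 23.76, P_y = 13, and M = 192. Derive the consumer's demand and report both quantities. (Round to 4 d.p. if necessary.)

x* = 5.2231, y* = 5.2231

With perfect complements, no substitution: consume in ratio x:y = 3:3.
Budget: P_x·x + P_y·x = M, so (3·P_x + 3·P_y)·x = 3·M.
Demand: x*(P_x,P_y,M) = 3·M/(3·P_x + 3·P_y), y* = 3·M/(3·P_x + 3·P_y).
Here 3·23.76 + 3·13 = 110.28, giving x* = 5.2231 and y* = 5.2231.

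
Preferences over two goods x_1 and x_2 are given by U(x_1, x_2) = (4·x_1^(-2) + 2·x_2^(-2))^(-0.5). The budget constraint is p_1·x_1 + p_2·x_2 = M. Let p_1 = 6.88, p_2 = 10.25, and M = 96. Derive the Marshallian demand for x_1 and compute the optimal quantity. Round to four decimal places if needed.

x_1* = 6.8556

MU_x_1 ∝ 4·x_1^(-3), MU_x_2 ∝ 2·x_2^(-3), so MRS = 2·(x_2/x_1)^(3) = p_1/p_2.
Solve for the ratio: x_2/x_1 = [(1/2)·p_1/p_2]^(1/3).
With the ratio pinned down, the budget gives x_1* = M/(p_1 + p_2·(x_2/x_1)) and x_2* = (x_2/x_1)·x_1*.
Numerically x_2/x_1 = 0.694936, so x_1* = 96/(6.88 + 10.25·0.694936) = 6.8556.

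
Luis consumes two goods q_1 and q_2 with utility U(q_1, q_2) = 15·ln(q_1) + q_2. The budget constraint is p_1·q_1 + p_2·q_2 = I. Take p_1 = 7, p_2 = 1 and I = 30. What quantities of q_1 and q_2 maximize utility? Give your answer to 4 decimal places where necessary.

Set MRS = p_1/p_2: (15/q_1)/1 = p_1/p_2.
So q_1*(p_1,p_2) = 15·p_2/p_1, independent of income; and q_2* = (I − 15·p_2)/p_2.
At the given prices: q_1* = 15·1/7 = 2.1429, and q_2* = 15.

q_1* = 2.1429, q_2* = 15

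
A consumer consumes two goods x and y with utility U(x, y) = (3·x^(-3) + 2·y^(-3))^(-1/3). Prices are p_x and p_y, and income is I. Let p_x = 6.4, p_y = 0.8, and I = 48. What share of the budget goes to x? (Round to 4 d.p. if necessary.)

share on x = 0.8404

MU_x ∝ 3·x^(-4), MU_y ∝ 2·y^(-4), so MRS = (3/2)·(y/x)^(4) = p_x/p_y.
Hence y/x = ((2/3)·p_x/p_y)^(1/(4)), i.e. raised to the 0.25 power.
Substitute y = (y/x)·x into the budget: x* = I/(p_x + p_y·(y/x)).
Numerically y/x = 1.519671, so x* = 48/(6.4 + 0.8·1.519671) = 6.3027 and y* = 1.519671·6.3027 = 9.5781.
Expenditure on x: 6.4·6.3027 = 40.3375; share = 0.8404.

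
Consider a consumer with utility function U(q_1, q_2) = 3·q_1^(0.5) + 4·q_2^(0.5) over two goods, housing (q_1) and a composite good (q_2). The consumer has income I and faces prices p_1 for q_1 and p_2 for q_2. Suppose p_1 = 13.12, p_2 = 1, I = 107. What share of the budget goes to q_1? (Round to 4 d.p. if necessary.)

share on q_1 = 0.0411

Substitute q_2 = (q_2/q_1)·q_1 into the budget: q_1* = I/(p_1 + p_2·(q_2/q_1)).
Numerically q_2/q_1 = 306.016711, so q_1* = 107/(13.12 + 1·306.016711) = 0.3353 and q_2* = 306.016711·0.3353 = 102.6011.
Expenditure on q_1: 13.12·0.3353 = 4.3989; share = 0.0411.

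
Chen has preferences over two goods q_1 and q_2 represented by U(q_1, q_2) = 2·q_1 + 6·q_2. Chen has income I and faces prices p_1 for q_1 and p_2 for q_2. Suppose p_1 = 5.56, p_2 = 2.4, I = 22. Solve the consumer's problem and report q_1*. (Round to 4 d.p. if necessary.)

q_1* = 0

Linear utility — the consumer picks whichever good has higher MU/price: 2/5.56 = 0.3597 vs 6/2.4 = 2.5.
q_2 gives more utility per dollar, so spend all income on q_2: q_2* = I/p_2, q_1* = 0.
Numerically: q_1* = 0, q_2* = 9.1667.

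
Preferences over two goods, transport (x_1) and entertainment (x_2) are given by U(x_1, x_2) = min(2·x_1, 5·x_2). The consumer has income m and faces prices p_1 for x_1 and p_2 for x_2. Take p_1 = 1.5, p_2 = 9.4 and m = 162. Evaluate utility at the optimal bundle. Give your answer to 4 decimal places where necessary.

V = 61.597

Demand: x_1*(p_1,p_2,m) = 5·m/(5·p_1 + 2·p_2), x_2* = 2·m/(5·p_1 + 2·p_2).
Here 5·1.5 + 2·9.4 = 26.3, giving x_1* = 30.7985 and x_2* = 12.3194.
Utility at the optimum: U(30.7985, 12.3194) = 61.597.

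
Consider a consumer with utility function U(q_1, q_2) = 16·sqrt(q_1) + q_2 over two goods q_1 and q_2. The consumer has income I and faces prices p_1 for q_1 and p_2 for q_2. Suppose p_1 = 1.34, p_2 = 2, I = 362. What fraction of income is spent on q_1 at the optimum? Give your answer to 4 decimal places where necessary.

Thus q_1* = (8·p_2/p_1)² — independent of I — with the rest of income spent on q_2.
Plugging in: q_1* = (8·2/1.34)² = 142.5707, q_2* = 85.4776.
Expenditure on q_1: 1.34·142.5707 = 191.0448; share = 0.5277.

share on q_1 = 0.5277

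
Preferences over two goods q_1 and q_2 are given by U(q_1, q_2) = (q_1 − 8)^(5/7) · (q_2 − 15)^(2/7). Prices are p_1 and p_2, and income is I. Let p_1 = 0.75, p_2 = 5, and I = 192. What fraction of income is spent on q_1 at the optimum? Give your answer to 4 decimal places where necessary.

This is Cobb-Douglas in (q_1−8, q_2−15): tangency gives 5/7·p_2·(q_2−15) = 2/7·p_1·(q_1−8).
Substituting into the budget: q_1* = 8 + 5/7·(I − 8·p_1 − 15·p_2)/p_1, and q_2* = 15 + 2/7·(…)/p_2.
Discretionary income = 192 − 8·0.75 − 15·5 = 111; q_1* = 8 + 5/7·111/0.75 = 113.7143; q_2* = 15 + 2/7·111/5 = 21.3429.
Expenditure on q_1: 0.75·113.7143 = 85.2857; share = 0.4442.

share on q_1 = 0.4442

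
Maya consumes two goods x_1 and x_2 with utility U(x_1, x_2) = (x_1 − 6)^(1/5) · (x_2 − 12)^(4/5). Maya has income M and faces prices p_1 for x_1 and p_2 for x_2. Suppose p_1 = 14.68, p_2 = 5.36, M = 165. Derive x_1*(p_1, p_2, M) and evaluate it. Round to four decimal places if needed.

x_1* = 6.1717

This is Cobb-Douglas in (x_1−6, x_2−12): tangency gives 0.2·p_2·(x_2−12) = 0.8·p_1·(x_1−6).
After buying the subsistence bundle (6, 12), a share 0.2 of the remaining income goes to x_1: x_1* = 6 + 0.2·(M − 6p_1 − 12p_2)/p_1.
Discretionary income = 165 − 6·14.68 − 12·5.36 = 12.6; x_1* = 6 + 0.2·12.6/14.68 = 6.1717.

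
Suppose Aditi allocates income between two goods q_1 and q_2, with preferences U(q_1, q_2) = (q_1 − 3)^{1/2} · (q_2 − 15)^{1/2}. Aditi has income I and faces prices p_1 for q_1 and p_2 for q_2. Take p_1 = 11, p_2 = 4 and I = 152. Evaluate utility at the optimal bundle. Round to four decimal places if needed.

MRS = (q_2−15)/(q_1−3). Tangency with p_1/p_2 gives q_2−15 = (p_1/p_2)·(q_1−3).
After buying the subsistence bundle (3, 15), a share 0.5 of the remaining income goes to q_1: q_1* = 3 + 0.5·(I − 3p_1 − 15p_2)/p_1.
Discretionary income = 152 − 3·11 − 15·4 = 59; q_1* = 3 + 0.5·59/11 = 5.6818; q_2* = 15 + 0.5·59/4 = 22.375.
Utility at the optimum: U(5.6818, 22.375) = 4.4473.

V = 4.4473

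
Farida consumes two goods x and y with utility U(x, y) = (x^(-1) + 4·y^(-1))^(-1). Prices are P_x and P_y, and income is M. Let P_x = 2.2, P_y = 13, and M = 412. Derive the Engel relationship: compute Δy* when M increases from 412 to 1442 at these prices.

MRS = MU_x/MU_y = (1/4)·(y/x)^(2). Set equal to P_x/P_y.
Solve for the ratio: y/x = [4·P_x/P_y]^(0.5).
With the ratio pinned down, the budget gives x* = M/(P_x + P_y·(y/x)) and y* = (y/x)·x*.
Numerically y/x = 0.822753, so x* = 412/(2.2 + 13·0.822753) = 31.9484 and y* = 0.822753·31.9484 = 26.2857.
At M' = 1442: y* = 91.9998. Change: 91.9998 − 26.2857 = 65.7141.

Δy* = 65.7141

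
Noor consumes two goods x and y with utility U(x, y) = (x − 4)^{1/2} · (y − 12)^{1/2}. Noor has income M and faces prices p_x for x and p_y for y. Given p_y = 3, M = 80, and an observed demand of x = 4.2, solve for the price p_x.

p_x = 10

MRS = (y−12)/(x−4). Tangency with p_x/p_y gives y−12 = (p_x/p_y)·(x−4).
After buying the subsistence bundle (4, 12), a share 0.5 of the remaining income goes to x: x* = 4 + 0.5·(M − 4p_x − 12p_y)/p_x.
Set x* = 4.2 in the demand function and solve for p_x: p_x = 10.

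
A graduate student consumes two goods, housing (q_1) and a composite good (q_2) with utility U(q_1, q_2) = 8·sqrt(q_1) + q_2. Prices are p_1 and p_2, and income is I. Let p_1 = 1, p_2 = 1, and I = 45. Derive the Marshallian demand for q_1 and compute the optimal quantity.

q_1* = 16

MU_q_1 = 4/√q_1, MU_q_2 = 1. Tangency: 4/√q_1 = p_1/p_2.
Solve: √q_1 = 4·p_2/p_1, so q_1*(p_1,p_2) = (4·p_2/p_1)², and q_2* = (I − p_1·q_1*)/p_2.
Plugging in: q_1* = (4·1/1)² = 16.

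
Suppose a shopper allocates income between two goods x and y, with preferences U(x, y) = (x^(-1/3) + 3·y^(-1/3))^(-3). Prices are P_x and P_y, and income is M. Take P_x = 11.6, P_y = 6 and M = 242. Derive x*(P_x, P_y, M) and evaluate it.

x* = 7.1125

Substitute y = (y/x)·x into the budget: x* = M/(P_x + P_y·(y/x)).
Numerically y/x = 3.737412, so x* = 242/(11.6 + 6·3.737412) = 7.1125.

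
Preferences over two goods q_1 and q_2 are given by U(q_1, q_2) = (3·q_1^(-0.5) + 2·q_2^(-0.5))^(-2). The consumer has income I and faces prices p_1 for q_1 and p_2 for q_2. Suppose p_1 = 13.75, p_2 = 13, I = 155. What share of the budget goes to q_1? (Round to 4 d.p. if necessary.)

share on q_1 = 0.5718

MRS = MU_q_1/MU_q_2 = (3/2)·(q_2/q_1)^(1.5). Set equal to p_1/p_2.
Hence q_2/q_1 = ((2/3)·p_1/p_2)^(1/(1.5)), i.e. raised to the 2/3 power.
With the ratio pinned down, the budget gives q_1* = I/(p_1 + p_2·(q_2/q_1)) and q_2* = (q_2/q_1)·q_1*.
Numerically q_2/q_1 = 0.792219, so q_1* = 155/(13.75 + 13·0.792219) = 6.4452 and q_2* = 0.792219·6.4452 = 5.106.
Expenditure on q_1: 13.75·6.4452 = 88.6217; share = 0.5718.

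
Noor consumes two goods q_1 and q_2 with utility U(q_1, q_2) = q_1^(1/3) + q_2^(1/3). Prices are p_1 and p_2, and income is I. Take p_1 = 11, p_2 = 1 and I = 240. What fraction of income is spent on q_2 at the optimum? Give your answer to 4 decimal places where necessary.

share on q_2 = 0.7683

MRS = MU_q_1/MU_q_2 = (q_2/q_1)^(2/3). Set equal to p_1/p_2.
Solve for the ratio: q_2/q_1 = [p_1/p_2]^(1.5).
Substitute q_2 = (q_2/q_1)·q_1 into the budget: q_1* = I/(p_1 + p_2·(q_2/q_1)).
Numerically q_2/q_1 = 36.482873, so q_1* = 240/(11 + 1·36.482873) = 5.0545 and q_2* = 36.482873·5.0545 = 184.401.
Expenditure on q_2: 1·184.401 = 184.401; share = 0.7683.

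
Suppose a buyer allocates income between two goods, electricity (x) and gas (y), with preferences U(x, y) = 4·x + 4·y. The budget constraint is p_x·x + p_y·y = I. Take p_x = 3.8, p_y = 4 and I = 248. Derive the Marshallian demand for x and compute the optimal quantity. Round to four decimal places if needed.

x* = 65.2632

Numerically: x* = 65.2632, y* = 0.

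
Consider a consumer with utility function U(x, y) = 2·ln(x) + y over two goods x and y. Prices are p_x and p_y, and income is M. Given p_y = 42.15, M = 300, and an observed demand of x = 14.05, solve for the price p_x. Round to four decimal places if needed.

p_x = 6

MU_x = 2/x, MU_y = 1. Tangency: 2/x = p_x/p_y.
So x*(p_x,p_y) = 2·p_y/p_x, independent of income; and y* = (M − 2·p_y)/p_y.
Set x* = 14.05 in the demand function and solve for p_x: p_x = 6.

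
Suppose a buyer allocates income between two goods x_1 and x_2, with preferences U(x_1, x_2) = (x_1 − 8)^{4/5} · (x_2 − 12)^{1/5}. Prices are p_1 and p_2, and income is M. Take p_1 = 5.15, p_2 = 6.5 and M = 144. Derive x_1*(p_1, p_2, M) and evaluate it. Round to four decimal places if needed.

x_1* = 11.8524

Substituting into the budget: x_1* = 8 + 0.8·(M − 8·p_1 − 12·p_2)/p_1, and x_2* = 12 + 0.2·(…)/p_2.
Discretionary income = 144 − 8·5.15 − 12·6.5 = 24.8; x_1* = 8 + 0.8·24.8/5.15 = 11.8524.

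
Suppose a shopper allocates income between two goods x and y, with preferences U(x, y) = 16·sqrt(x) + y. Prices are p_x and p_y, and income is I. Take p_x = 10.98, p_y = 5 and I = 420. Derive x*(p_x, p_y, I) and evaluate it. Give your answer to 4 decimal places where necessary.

Solve: √x = 8·p_y/p_x, so x*(p_x,p_y) = (8·p_y/p_x)², and y* = (I − p_x·x*)/p_y.
Plugging in: x* = (8·5/10.98)² = 13.2714.

x* = 13.2714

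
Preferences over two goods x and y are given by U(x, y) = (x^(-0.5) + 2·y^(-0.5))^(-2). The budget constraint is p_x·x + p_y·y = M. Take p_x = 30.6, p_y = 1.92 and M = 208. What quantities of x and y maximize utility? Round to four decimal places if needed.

MRS = MU_x/MU_y = (1/2)·(y/x)^(1.5). Set equal to p_x/p_y.
Hence y/x = (2·p_x/p_y)^(1/(1.5)), i.e. raised to the 2/3 power.
Substitute y = (y/x)·x into the budget: x* = M/(p_x + p_y·(y/x)).
Numerically y/x = 10.053103, so x* = 208/(30.6 + 1.92·10.053103) = 4.1682 and y* = 10.053103·4.1682 = 41.9031.

x* = 4.1682, y* = 41.9031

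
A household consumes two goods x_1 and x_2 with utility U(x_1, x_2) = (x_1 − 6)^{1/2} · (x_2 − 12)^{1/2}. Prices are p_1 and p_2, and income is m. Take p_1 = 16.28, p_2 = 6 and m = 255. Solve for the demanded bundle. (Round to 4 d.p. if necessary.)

MRS = (x_2−12)/(x_1−6). Tangency with p_1/p_2 gives x_2−12 = (p_1/p_2)·(x_1−6).
Substituting into the budget: x_1* = 6 + 0.5·(m − 6·p_1 − 12·p_2)/p_1, and x_2* = 12 + 0.5·(…)/p_2.
Discretionary income = 255 − 6·16.28 − 12·6 = 85.32; x_1* = 6 + 0.5·85.32/16.28 = 8.6204; x_2* = 12 + 0.5·85.32/6 = 19.11.

x_1* = 8.6204, x_2* = 19.11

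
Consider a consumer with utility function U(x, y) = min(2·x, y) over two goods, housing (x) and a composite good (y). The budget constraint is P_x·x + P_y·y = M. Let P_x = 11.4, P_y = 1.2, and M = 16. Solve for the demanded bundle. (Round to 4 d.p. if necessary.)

x* = 1.1594, y* = 2.3188

With perfect complements, no substitution: consume in ratio x:y = 1:2.
Budget: P_x·x + P_y·2·x = M, so (P_x + 2·P_y)·x = M.
Demand: x*(P_x,P_y,M) = M/(P_x + 2·P_y), y* = 2·M/(P_x + 2·P_y).
Here 11.4 + 2·1.2 = 13.8, giving x* = 1.1594 and y* = 2.3188.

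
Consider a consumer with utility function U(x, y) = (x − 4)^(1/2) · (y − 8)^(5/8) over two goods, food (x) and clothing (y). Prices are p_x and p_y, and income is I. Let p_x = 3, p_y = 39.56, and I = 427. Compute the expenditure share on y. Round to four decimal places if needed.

Substituting into the budget: x* = 4 + 4/9·(I − 4·p_x − 8·p_y)/p_x, and y* = 8 + 5/9·(…)/p_y.
Discretionary income = 427 − 4·3 − 8·39.56 = 98.52; x* = 4 + 4/9·98.52/3 = 18.5956; y* = 8 + 5/9·98.52/39.56 = 9.3836.
Expenditure on y: 39.56·9.3836 = 371.2133; share = 0.8694.

share on y = 0.8694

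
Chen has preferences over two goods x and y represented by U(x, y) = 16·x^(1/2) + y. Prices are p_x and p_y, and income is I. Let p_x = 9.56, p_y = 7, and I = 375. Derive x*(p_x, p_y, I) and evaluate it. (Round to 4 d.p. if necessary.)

x* = 34.3131

MU_x = 8/√x, MU_y = 1. Tangency: 8/√x = p_x/p_y.
Solve: √x = 8·p_y/p_x, so x*(p_x,p_y) = (8·p_y/p_x)², and y* = (I − p_x·x*)/p_y.
Plugging in: x* = (8·7/9.56)² = 34.3131.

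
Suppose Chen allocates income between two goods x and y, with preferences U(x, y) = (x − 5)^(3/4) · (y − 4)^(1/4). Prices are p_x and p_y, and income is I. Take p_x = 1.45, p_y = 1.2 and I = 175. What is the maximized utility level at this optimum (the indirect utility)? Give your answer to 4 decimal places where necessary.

Substituting into the budget: x* = 5 + 0.75·(I − 5·p_x − 4·p_y)/p_x, and y* = 4 + 0.25·(…)/p_y.
Discretionary income = 175 − 5·1.45 − 4·1.2 = 162.95; x* = 5 + 0.75·162.95/1.45 = 89.2845; y* = 4 + 0.25·162.95/1.2 = 37.9479.
Utility at the optimum: U(89.2845, 37.9479) = 67.145.

V = 67.145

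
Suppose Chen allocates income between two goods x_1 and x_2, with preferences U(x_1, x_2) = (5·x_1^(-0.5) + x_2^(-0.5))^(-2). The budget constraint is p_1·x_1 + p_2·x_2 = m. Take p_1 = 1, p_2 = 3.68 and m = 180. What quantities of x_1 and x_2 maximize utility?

From the CES first-order condition, 5·(x_2/x_1)^(1.5) = p_1/p_2.
Hence x_2/x_1 = ((1/5)·p_1/p_2)^(1/(1.5)), i.e. raised to the 2/3 power.
Substitute x_2 = (x_2/x_1)·x_1 into the budget: x_1* = m/(p_1 + p_2·(x_2/x_1)).
Numerically x_2/x_1 = 0.143479, so x_1* = 180/(1 + 3.68·0.143479) = 117.8009 and x_2* = 0.143479·117.8009 = 16.9019.

x_1* = 117.8009, x_2* = 16.9019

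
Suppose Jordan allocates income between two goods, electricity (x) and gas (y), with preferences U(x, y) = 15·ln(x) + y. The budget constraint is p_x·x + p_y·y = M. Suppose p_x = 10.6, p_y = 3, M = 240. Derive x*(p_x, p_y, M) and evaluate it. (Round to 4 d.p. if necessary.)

Set MRS = p_x/p_y: (15/x)/1 = p_x/p_y.
So x*(p_x,p_y) = 15·p_y/p_x, independent of income; and y* = (M − 15·p_y)/p_y.
At the given prices: x* = 15·3/10.6 = 4.2453.

x* = 4.2453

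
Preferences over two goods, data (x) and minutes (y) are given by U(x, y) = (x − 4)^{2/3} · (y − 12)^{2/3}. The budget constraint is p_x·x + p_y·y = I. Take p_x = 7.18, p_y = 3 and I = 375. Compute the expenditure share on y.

MRS = (y−12)/(x−4). Tangency with p_x/p_y gives y−12 = (p_x/p_y)·(x−4).
Substituting into the budget: x* = 4 + 0.5·(I − 4·p_x − 12·p_y)/p_x, and y* = 12 + 0.5·(…)/p_y.
Discretionary income = 375 − 4·7.18 − 12·3 = 310.28; x* = 4 + 0.5·310.28/7.18 = 25.6072; y* = 12 + 0.5·310.28/3 = 63.7133.
Expenditure on y: 3·63.7133 = 191.14; share = 0.5097.

share on y = 0.5097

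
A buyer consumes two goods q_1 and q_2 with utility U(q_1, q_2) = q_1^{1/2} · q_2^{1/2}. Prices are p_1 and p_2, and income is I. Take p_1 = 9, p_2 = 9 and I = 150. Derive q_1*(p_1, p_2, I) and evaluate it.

MU_q_1/MU_q_2 = (0.5·q_2)/(0.5·q_1); tangency sets this equal to p_1/p_2.
Rearranging, p_2·q_2 = p_1·q_1. Substituting into the budget gives p_1·q_1·(1 + 1) = I.
Demand: q_1*(p_1,p_2,I) = 0.5·I/p_1 and q_2* = 0.5·I/p_2.
At p_1=9, p_2=9, I=150: q_1* = 0.5·150/9 = 8.3333.

q_1* = 8.3333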